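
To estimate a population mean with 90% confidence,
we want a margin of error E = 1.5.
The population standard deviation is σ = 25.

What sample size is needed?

z_0.05 = 1.645
n = (z×σ/E)² = (1.645×25/1.5)²
n = 751.6736
Round up: n = 752

Answer: n = 752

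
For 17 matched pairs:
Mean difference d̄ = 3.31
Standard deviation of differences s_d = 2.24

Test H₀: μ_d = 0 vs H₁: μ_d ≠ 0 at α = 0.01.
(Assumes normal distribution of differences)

df = n - 1 = 16
SE = s_d/√n = 2.24/√17 = 0.5433
t = d̄/SE = 3.31/0.5433 = 6.0924
Critical value: t_{0.005,16} = ±2.921
p-value < 0.0001
Decision: reject H₀

Answer: t = 6.0924, reject H₀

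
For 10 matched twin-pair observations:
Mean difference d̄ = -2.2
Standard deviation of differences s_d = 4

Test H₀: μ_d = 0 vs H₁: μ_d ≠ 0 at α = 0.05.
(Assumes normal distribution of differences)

Answer: t = -1.7393, fail to reject H₀

Derivation:
df = n - 1 = 9
SE = s_d/√n = 4/√10 = 1.2649
t = d̄/SE = -2.2/1.2649 = -1.7393
Critical value: t_{0.025,9} = ±2.262
p-value ≈ 0.1160
Decision: fail to reject H₀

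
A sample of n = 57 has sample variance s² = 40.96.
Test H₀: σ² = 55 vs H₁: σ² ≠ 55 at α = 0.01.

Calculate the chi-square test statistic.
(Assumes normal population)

Answer: χ² = 41.7047, fail to reject H₀

Derivation:
df = n - 1 = 56
χ² = (n-1)s²/σ₀² = 56×40.96/55 = 41.7047
Critical values: χ²_{0.995,56} = 32.490, χ²_{0.005,56} = 86.994
Rejection region: χ² < 32.490 or χ² > 86.994
Decision: fail to reject H₀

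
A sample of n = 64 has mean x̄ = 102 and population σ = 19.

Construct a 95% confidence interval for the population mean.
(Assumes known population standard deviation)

Answer: (97.3450, 106.6550)

Derivation:
Confidence level: 95%, α = 0.05
z_0.025 = 1.960
SE = σ/√n = 19/√64 = 2.3750
Margin of error = 1.960 × 2.3750 = 4.6550
CI: x̄ ± margin = 102 ± 4.6550
CI: (97.3450, 106.6550)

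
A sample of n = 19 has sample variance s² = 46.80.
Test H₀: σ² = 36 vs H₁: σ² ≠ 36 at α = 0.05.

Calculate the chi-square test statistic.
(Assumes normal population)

df = n - 1 = 18
χ² = (n-1)s²/σ₀² = 18×46.80/36 = 23.4000
Critical values: χ²_{0.975,18} = 8.231, χ²_{0.025,18} = 31.526
Rejection region: χ² < 8.231 or χ² > 31.526
Decision: fail to reject H₀

Answer: χ² = 23.4000, fail to reject H₀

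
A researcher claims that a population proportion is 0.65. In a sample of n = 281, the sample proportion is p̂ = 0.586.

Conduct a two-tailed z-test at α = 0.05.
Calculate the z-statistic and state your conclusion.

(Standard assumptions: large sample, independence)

Answer: z = -2.2492, reject H₀

Derivation:
H₀: p = 0.65, H₁: p ≠ 0.65
Standard error: SE = √(p₀(1-p₀)/n) = √(0.65×0.35/281) = 0.028454
z-statistic: z = (p̂ - p₀)/SE = (0.586 - 0.65)/0.028454 = -2.2492
Critical value: z_0.025 = ±1.960
p-value = 0.0245
Decision: reject H₀ at α = 0.05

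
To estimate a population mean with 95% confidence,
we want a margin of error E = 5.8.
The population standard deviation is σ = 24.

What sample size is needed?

z_0.025 = 1.960
n = (z×σ/E)² = (1.960×24/5.8)²
n = 65.7777
Round up: n = 66

Answer: n = 66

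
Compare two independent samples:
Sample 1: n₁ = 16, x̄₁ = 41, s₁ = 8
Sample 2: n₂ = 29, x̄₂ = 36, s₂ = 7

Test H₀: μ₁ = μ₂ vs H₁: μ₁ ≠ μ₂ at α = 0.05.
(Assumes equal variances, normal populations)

Pooled variance: s²_p = [15×8² + 28×7²]/(43) = 54.2326
s_p = 7.3643
SE = s_p×√(1/n₁ + 1/n₂) = 7.3643×√(1/16 + 1/29) = 2.2934
t = (x̄₁ - x̄₂)/SE = (41 - 36)/2.2934 = 2.1802
df = 43, t-critical = ±2.017
Decision: reject H₀

Answer: t = 2.1802, reject H₀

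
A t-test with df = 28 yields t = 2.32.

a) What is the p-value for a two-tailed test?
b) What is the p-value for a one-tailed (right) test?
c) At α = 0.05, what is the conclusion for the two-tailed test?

Using t-distribution with df = 28:
a) Two-tailed: p = 2×P(T > 2.32) = 0.0279
b) One-tailed: p = P(T > 2.32) = 0.0139
c) 0.0279 < 0.05, reject H₀

Answer: a) 0.0279, b) 0.0139, c) reject H₀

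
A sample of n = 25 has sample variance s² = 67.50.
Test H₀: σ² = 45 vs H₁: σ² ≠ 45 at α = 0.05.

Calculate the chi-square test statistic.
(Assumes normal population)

df = n - 1 = 24
χ² = (n-1)s²/σ₀² = 24×67.50/45 = 36.0000
Critical values: χ²_{0.975,24} = 12.401, χ²_{0.025,24} = 39.364
Rejection region: χ² < 12.401 or χ² > 39.364
Decision: fail to reject H₀

Answer: χ² = 36.0000, fail to reject H₀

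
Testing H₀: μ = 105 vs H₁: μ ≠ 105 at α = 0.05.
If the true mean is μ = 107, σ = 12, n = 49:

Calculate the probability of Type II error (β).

SE = σ/√n = 12/√49 = 1.7143
Critical values: μ₀ ± z_0.025×SE = 105 ± 1.960×1.7143
Acceptance region: (101.6400, 108.3600)
Under H₁ (μ = 107): z_high = (108.3600 - 107)/1.7143 = 0.7933, z_low = (101.6400 - 107)/1.7143 = -3.1266
β = P(not reject | H₁) = Φ(0.7933) - Φ(-3.1266) ≈ 0.7853

Answer: β ≈ 0.7853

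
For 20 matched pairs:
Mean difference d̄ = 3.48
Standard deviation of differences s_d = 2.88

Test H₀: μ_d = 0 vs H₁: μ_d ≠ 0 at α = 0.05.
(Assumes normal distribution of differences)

Answer: t = 5.4037, reject H₀

Derivation:
df = n - 1 = 19
SE = s_d/√n = 2.88/√20 = 0.6440
t = d̄/SE = 3.48/0.6440 = 5.4037
Critical value: t_{0.025,19} = ±2.093
p-value < 0.0001
Decision: reject H₀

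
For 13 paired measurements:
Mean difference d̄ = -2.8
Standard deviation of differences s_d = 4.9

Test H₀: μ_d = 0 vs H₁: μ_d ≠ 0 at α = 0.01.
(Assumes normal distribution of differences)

Answer: t = -2.0603, fail to reject H₀

Derivation:
df = n - 1 = 12
SE = s_d/√n = 4.9/√13 = 1.3590
t = d̄/SE = -2.8/1.3590 = -2.0603
Critical value: t_{0.005,12} = ±3.055
p-value ≈ 0.0617
Decision: fail to reject H₀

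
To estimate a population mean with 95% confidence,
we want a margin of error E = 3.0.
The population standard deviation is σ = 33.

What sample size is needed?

Answer: n = 465

Derivation:
z_0.025 = 1.960
n = (z×σ/E)² = (1.960×33/3.0)²
n = 464.8336
Round up: n = 465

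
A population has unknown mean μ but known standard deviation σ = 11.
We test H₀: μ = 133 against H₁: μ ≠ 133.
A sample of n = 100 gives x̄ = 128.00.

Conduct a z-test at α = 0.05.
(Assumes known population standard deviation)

Answer: z = -4.5455, reject H₀

Derivation:
Standard error: SE = σ/√n = 11/√100 = 1.1000
z-statistic: z = (x̄ - μ₀)/SE = (128.00 - 133)/1.1000 = -4.5455
Critical value: ±1.960
p-value < 0.0001
Decision: reject H₀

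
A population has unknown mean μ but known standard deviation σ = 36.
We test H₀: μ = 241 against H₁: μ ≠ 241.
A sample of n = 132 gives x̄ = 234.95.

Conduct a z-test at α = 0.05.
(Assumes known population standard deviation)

Answer: z = -1.9308, fail to reject H₀

Derivation:
Standard error: SE = σ/√n = 36/√132 = 3.1334
z-statistic: z = (x̄ - μ₀)/SE = (234.95 - 241)/3.1334 = -1.9308
Critical value: ±1.960
p-value = 0.0535
Decision: fail to reject H₀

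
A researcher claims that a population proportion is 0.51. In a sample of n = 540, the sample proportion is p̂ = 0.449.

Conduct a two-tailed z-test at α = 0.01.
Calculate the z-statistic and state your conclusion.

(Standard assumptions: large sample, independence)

H₀: p = 0.51, H₁: p ≠ 0.51
Standard error: SE = √(p₀(1-p₀)/n) = √(0.51×0.49/540) = 0.021512
z-statistic: z = (p̂ - p₀)/SE = (0.449 - 0.51)/0.021512 = -2.8356
Critical value: z_0.005 = ±2.576
p-value = 0.0046
Decision: reject H₀ at α = 0.01

Answer: z = -2.8356, reject H₀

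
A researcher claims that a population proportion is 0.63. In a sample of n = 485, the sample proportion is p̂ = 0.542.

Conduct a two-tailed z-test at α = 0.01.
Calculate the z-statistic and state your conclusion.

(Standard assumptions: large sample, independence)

H₀: p = 0.63, H₁: p ≠ 0.63
Standard error: SE = √(p₀(1-p₀)/n) = √(0.63×0.37/485) = 0.021923
z-statistic: z = (p̂ - p₀)/SE = (0.542 - 0.63)/0.021923 = -4.0140
Critical value: z_0.005 = ±2.576
p-value = 0.0001
Decision: reject H₀ at α = 0.01

Answer: z = -4.0140, reject H₀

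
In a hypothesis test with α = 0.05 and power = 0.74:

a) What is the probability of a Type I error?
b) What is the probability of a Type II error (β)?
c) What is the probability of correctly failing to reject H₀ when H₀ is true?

Answer: a) 0.05, b) 0.26, c) 0.95

Derivation:
a) Type I error probability = α = 0.05
b) Power = P(reject H₀ | H₁ true) = 1 - β = 0.74, so Type II error probability = β = 1 - Power = 0.26
c) P(fail to reject H₀ | H₀ true) = 1 - α = 0.95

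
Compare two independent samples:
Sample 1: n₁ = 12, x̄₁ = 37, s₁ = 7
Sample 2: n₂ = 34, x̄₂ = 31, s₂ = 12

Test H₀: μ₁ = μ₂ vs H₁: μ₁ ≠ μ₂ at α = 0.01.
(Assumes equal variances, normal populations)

Pooled variance: s²_p = [11×7² + 33×12²]/(44) = 120.2500
s_p = 10.9659
SE = s_p×√(1/n₁ + 1/n₂) = 10.9659×√(1/12 + 1/34) = 3.6821
t = (x̄₁ - x̄₂)/SE = (37 - 31)/3.6821 = 1.6295
df = 44, t-critical = ±2.692
Decision: fail to reject H₀

Answer: t = 1.6295, fail to reject H₀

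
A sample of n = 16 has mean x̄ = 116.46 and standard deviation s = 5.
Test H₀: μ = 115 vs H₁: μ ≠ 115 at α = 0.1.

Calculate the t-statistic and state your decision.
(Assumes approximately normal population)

df = n - 1 = 15
SE = s/√n = 5/√16 = 1.2500
t = (x̄ - μ₀)/SE = (116.46 - 115)/1.2500 = 1.1680
Critical value: t_{0.05,15} = ±1.753
p-value ≈ 0.2610
Decision: fail to reject H₀

Answer: t = 1.1680, fail to reject H₀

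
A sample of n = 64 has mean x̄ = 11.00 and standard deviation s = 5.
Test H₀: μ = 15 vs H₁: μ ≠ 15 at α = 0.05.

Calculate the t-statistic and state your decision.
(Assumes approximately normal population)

Answer: t = -6.4000, reject H₀

Derivation:
df = n - 1 = 63
SE = s/√n = 5/√64 = 0.6250
t = (x̄ - μ₀)/SE = (11.00 - 15)/0.6250 = -6.4000
Critical value: t_{0.025,63} = ±1.998
p-value < 0.0001
Decision: reject H₀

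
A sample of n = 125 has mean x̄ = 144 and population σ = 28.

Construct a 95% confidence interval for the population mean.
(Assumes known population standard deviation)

Confidence level: 95%, α = 0.05
z_0.025 = 1.960
SE = σ/√n = 28/√125 = 2.5044
Margin of error = 1.960 × 2.5044 = 4.9086
CI: x̄ ± margin = 144 ± 4.9086
CI: (139.0914, 148.9086)

Answer: (139.0914, 148.9086)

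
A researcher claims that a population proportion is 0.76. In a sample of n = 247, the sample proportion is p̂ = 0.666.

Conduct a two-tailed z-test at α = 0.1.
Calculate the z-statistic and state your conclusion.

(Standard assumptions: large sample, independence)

H₀: p = 0.76, H₁: p ≠ 0.76
Standard error: SE = √(p₀(1-p₀)/n) = √(0.76×0.24/247) = 0.027175
z-statistic: z = (p̂ - p₀)/SE = (0.666 - 0.76)/0.027175 = -3.4591
Critical value: z_0.05 = ±1.645
p-value = 0.0005
Decision: reject H₀ at α = 0.1

Answer: z = -3.4591, reject H₀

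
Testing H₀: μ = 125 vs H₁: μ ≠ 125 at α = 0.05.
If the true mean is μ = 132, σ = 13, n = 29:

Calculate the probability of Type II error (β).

SE = σ/√n = 13/√29 = 2.4140
Critical values: μ₀ ± z_0.025×SE = 125 ± 1.960×2.4140
Acceptance region: (120.2686, 129.7314)
Under H₁ (μ = 132): z_high = (129.7314 - 132)/2.4140 = -0.9398, z_low = (120.2686 - 132)/2.4140 = -4.8597
β = P(not reject | H₁) = Φ(-0.9398) - Φ(-4.8597) ≈ 0.1737

Answer: β ≈ 0.1737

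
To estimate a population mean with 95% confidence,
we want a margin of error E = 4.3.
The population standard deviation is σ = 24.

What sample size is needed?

Answer: n = 120

Derivation:
z_0.025 = 1.960
n = (z×σ/E)² = (1.960×24/4.3)²
n = 119.6734
Round up: n = 120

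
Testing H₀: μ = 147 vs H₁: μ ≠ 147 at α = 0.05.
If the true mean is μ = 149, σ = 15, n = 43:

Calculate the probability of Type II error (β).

SE = σ/√n = 15/√43 = 2.2875
Critical values: μ₀ ± z_0.025×SE = 147 ± 1.960×2.2875
Acceptance region: (142.5165, 151.4835)
Under H₁ (μ = 149): z_high = (151.4835 - 149)/2.2875 = 1.0857, z_low = (142.5165 - 149)/2.2875 = -2.8343
β = P(not reject | H₁) = Φ(1.0857) - Φ(-2.8343) ≈ 0.8589

Answer: β ≈ 0.8589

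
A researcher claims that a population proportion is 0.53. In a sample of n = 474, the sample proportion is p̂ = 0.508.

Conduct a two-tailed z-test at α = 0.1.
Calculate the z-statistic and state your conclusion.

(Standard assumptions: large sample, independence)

H₀: p = 0.53, H₁: p ≠ 0.53
Standard error: SE = √(p₀(1-p₀)/n) = √(0.53×0.47/474) = 0.022924
z-statistic: z = (p̂ - p₀)/SE = (0.508 - 0.53)/0.022924 = -0.9597
Critical value: z_0.05 = ±1.645
p-value = 0.3372
Decision: fail to reject H₀ at α = 0.1

Answer: z = -0.9597, fail to reject H₀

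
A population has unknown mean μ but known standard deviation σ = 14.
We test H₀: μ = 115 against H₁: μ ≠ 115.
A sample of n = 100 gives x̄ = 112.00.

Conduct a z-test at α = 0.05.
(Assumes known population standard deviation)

Standard error: SE = σ/√n = 14/√100 = 1.4000
z-statistic: z = (x̄ - μ₀)/SE = (112.00 - 115)/1.4000 = -2.1429
Critical value: ±1.960
p-value = 0.0321
Decision: reject H₀

Answer: z = -2.1429, reject H₀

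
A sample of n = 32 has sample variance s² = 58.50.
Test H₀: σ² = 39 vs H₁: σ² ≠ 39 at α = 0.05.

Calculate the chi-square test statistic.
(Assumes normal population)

Answer: χ² = 46.5000, fail to reject H₀

Derivation:
df = n - 1 = 31
χ² = (n-1)s²/σ₀² = 31×58.50/39 = 46.5000
Critical values: χ²_{0.975,31} = 17.539, χ²_{0.025,31} = 48.232
Rejection region: χ² < 17.539 or χ² > 48.232
Decision: fail to reject H₀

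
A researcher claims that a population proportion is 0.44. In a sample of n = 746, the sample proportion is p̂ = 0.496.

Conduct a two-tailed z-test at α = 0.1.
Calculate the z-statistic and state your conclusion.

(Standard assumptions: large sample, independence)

Answer: z = 3.0813, reject H₀

Derivation:
H₀: p = 0.44, H₁: p ≠ 0.44
Standard error: SE = √(p₀(1-p₀)/n) = √(0.44×0.56/746) = 0.018174
z-statistic: z = (p̂ - p₀)/SE = (0.496 - 0.44)/0.018174 = 3.0813
Critical value: z_0.05 = ±1.645
p-value = 0.0021
Decision: reject H₀ at α = 0.1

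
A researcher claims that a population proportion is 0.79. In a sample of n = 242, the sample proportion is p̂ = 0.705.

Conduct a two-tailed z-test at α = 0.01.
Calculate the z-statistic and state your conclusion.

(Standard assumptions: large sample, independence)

Answer: z = -3.2464, reject H₀

Derivation:
H₀: p = 0.79, H₁: p ≠ 0.79
Standard error: SE = √(p₀(1-p₀)/n) = √(0.79×0.21/242) = 0.026183
z-statistic: z = (p̂ - p₀)/SE = (0.705 - 0.79)/0.026183 = -3.2464
Critical value: z_0.005 = ±2.576
p-value = 0.0012
Decision: reject H₀ at α = 0.01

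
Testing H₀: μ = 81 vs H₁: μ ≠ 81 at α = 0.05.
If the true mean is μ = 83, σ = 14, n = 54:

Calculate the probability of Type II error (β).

SE = σ/√n = 14/√54 = 1.9052
Critical values: μ₀ ± z_0.025×SE = 81 ± 1.960×1.9052
Acceptance region: (77.2658, 84.7342)
Under H₁ (μ = 83): z_high = (84.7342 - 83)/1.9052 = 0.9102, z_low = (77.2658 - 83)/1.9052 = -3.0098
β = P(not reject | H₁) = Φ(0.9102) - Φ(-3.0098) ≈ 0.8173

Answer: β ≈ 0.8173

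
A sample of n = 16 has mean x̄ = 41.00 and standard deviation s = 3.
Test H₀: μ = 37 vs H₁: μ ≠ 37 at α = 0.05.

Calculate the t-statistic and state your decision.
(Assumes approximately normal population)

df = n - 1 = 15
SE = s/√n = 3/√16 = 0.7500
t = (x̄ - μ₀)/SE = (41.00 - 37)/0.7500 = 5.3333
Critical value: t_{0.025,15} = ±2.131
p-value ≈ 0.0001
Decision: reject H₀

Answer: t = 5.3333, reject H₀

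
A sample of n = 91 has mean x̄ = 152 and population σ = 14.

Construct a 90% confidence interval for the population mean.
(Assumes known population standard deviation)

Answer: (149.5858, 154.4142)

Derivation:
Confidence level: 90%, α = 0.1
z_0.05 = 1.645
SE = σ/√n = 14/√91 = 1.4676
Margin of error = 1.645 × 1.4676 = 2.4142
CI: x̄ ± margin = 152 ± 2.4142
CI: (149.5858, 154.4142)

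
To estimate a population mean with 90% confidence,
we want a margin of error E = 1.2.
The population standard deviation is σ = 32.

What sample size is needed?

z_0.05 = 1.645
n = (z×σ/E)² = (1.645×32/1.2)²
n = 1924.2844
Round up: n = 1925

Answer: n = 1925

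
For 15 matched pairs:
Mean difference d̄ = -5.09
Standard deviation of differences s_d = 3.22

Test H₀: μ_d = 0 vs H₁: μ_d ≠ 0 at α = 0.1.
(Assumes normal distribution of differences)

Answer: t = -6.1222, reject H₀

Derivation:
df = n - 1 = 14
SE = s_d/√n = 3.22/√15 = 0.8314
t = d̄/SE = -5.09/0.8314 = -6.1222
Critical value: t_{0.05,14} = ±1.761
p-value < 0.0001
Decision: reject H₀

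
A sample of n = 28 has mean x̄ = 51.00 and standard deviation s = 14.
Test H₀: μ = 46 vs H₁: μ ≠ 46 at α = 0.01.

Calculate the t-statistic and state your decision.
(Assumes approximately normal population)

Answer: t = 1.8898, fail to reject H₀

Derivation:
df = n - 1 = 27
SE = s/√n = 14/√28 = 2.6458
t = (x̄ - μ₀)/SE = (51.00 - 46)/2.6458 = 1.8898
Critical value: t_{0.005,27} = ±2.771
p-value ≈ 0.0696
Decision: fail to reject H₀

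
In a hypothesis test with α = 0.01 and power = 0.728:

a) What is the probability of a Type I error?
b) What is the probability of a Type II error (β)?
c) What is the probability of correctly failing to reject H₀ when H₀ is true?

a) Type I error probability = α = 0.01
b) Power = P(reject H₀ | H₁ true) = 1 - β = 0.728, so Type II error probability = β = 1 - Power = 0.272
c) P(fail to reject H₀ | H₀ true) = 1 - α = 0.99

Answer: a) 0.01, b) 0.272, c) 0.99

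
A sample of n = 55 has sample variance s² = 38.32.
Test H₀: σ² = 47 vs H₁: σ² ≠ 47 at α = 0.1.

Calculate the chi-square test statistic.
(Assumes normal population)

df = n - 1 = 54
χ² = (n-1)s²/σ₀² = 54×38.32/47 = 44.0272
Critical values: χ²_{0.95,54} = 38.116, χ²_{0.05,54} = 72.153
Rejection region: χ² < 38.116 or χ² > 72.153
Decision: fail to reject H₀

Answer: χ² = 44.0272, fail to reject H₀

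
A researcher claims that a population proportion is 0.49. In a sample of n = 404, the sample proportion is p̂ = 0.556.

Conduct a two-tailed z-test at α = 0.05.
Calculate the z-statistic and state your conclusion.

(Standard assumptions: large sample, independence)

H₀: p = 0.49, H₁: p ≠ 0.49
Standard error: SE = √(p₀(1-p₀)/n) = √(0.49×0.51/404) = 0.024871
z-statistic: z = (p̂ - p₀)/SE = (0.556 - 0.49)/0.024871 = 2.6537
Critical value: z_0.025 = ±1.960
p-value = 0.0080
Decision: reject H₀ at α = 0.05

Answer: z = 2.6537, reject H₀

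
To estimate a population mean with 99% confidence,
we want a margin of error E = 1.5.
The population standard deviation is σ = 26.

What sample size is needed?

Answer: n = 1994

Derivation:
z_0.005 = 2.576
n = (z×σ/E)² = (2.576×26/1.5)²
n = 1993.6820
Round up: n = 1994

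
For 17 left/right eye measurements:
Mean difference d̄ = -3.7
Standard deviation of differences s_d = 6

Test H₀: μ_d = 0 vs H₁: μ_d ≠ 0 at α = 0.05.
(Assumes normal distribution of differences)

Answer: t = -2.5426, reject H₀

Derivation:
df = n - 1 = 16
SE = s_d/√n = 6/√17 = 1.4552
t = d̄/SE = -3.7/1.4552 = -2.5426
Critical value: t_{0.025,16} = ±2.120
p-value ≈ 0.0217
Decision: reject H₀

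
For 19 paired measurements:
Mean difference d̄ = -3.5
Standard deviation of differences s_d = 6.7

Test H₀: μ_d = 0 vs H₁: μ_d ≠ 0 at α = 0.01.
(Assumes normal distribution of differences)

Answer: t = -2.2770, fail to reject H₀

Derivation:
df = n - 1 = 18
SE = s_d/√n = 6.7/√19 = 1.5371
t = d̄/SE = -3.5/1.5371 = -2.2770
Critical value: t_{0.005,18} = ±2.878
p-value ≈ 0.0352
Decision: fail to reject H₀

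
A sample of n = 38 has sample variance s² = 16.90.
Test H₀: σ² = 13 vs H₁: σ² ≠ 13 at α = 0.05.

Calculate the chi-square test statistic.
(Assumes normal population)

df = n - 1 = 37
χ² = (n-1)s²/σ₀² = 37×16.90/13 = 48.1000
Critical values: χ²_{0.975,37} = 22.106, χ²_{0.025,37} = 55.668
Rejection region: χ² < 22.106 or χ² > 55.668
Decision: fail to reject H₀

Answer: χ² = 48.1000, fail to reject H₀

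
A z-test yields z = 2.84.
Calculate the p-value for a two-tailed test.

For z = 2.84:
p = 2×P(Z > |2.84|) = 2×(1 - Φ(2.84)) = 0.0045

Answer: p-value ≈ 0.0045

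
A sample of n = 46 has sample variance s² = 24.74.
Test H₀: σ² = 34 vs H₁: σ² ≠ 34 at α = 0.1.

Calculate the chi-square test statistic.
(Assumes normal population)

df = n - 1 = 45
χ² = (n-1)s²/σ₀² = 45×24.74/34 = 32.7441
Critical values: χ²_{0.95,45} = 30.612, χ²_{0.05,45} = 61.656
Rejection region: χ² < 30.612 or χ² > 61.656
Decision: fail to reject H₀

Answer: χ² = 32.7441, fail to reject H₀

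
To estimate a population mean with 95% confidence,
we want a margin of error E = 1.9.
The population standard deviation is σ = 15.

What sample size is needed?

Answer: n = 240

Derivation:
z_0.025 = 1.960
n = (z×σ/E)² = (1.960×15/1.9)²
n = 239.4349
Round up: n = 240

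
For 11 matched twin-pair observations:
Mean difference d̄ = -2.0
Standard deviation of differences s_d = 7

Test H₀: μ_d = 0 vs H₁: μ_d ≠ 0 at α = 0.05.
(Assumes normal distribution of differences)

df = n - 1 = 10
SE = s_d/√n = 7/√11 = 2.1106
t = d̄/SE = -2.0/2.1106 = -0.9476
Critical value: t_{0.025,10} = ±2.228
p-value ≈ 0.3657
Decision: fail to reject H₀

Answer: t = -0.9476, fail to reject H₀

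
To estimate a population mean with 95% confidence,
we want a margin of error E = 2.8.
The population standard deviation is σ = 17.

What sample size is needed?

Answer: n = 142

Derivation:
z_0.025 = 1.960
n = (z×σ/E)² = (1.960×17/2.8)²
n = 141.6100
Round up: n = 142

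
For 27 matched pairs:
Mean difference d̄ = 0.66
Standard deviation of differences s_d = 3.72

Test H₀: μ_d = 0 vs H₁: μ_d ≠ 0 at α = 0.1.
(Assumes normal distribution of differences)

Answer: t = 0.9219, fail to reject H₀

Derivation:
df = n - 1 = 26
SE = s_d/√n = 3.72/√27 = 0.7159
t = d̄/SE = 0.66/0.7159 = 0.9219
Critical value: t_{0.05,26} = ±1.706
p-value ≈ 0.3651
Decision: fail to reject H₀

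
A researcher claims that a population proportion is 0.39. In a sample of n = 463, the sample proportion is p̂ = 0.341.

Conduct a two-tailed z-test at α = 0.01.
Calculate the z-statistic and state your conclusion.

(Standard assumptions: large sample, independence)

Answer: z = -2.1616, fail to reject H₀

Derivation:
H₀: p = 0.39, H₁: p ≠ 0.39
Standard error: SE = √(p₀(1-p₀)/n) = √(0.39×0.61/463) = 0.022668
z-statistic: z = (p̂ - p₀)/SE = (0.341 - 0.39)/0.022668 = -2.1616
Critical value: z_0.005 = ±2.576
p-value = 0.0306
Decision: fail to reject H₀ at α = 0.01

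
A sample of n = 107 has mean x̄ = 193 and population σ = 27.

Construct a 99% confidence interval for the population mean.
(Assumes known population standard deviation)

Confidence level: 99%, α = 0.01
z_0.005 = 2.576
SE = σ/√n = 27/√107 = 2.6102
Margin of error = 2.576 × 2.6102 = 6.7239
CI: x̄ ± margin = 193 ± 6.7239
CI: (186.2761, 199.7239)

Answer: (186.2761, 199.7239)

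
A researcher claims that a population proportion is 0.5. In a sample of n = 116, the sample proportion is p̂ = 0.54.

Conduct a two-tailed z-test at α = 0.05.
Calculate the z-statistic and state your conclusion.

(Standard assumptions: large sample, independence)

Answer: z = 0.8616, fail to reject H₀

Derivation:
H₀: p = 0.5, H₁: p ≠ 0.5
Standard error: SE = √(p₀(1-p₀)/n) = √(0.5×0.5/116) = 0.046424
z-statistic: z = (p̂ - p₀)/SE = (0.54 - 0.5)/0.046424 = 0.8616
Critical value: z_0.025 = ±1.960
p-value = 0.3889
Decision: fail to reject H₀ at α = 0.05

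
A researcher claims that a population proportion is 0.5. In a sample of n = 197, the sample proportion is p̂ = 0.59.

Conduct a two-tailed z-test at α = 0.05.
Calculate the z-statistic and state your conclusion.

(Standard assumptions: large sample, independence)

H₀: p = 0.5, H₁: p ≠ 0.5
Standard error: SE = √(p₀(1-p₀)/n) = √(0.5×0.5/197) = 0.035624
z-statistic: z = (p̂ - p₀)/SE = (0.59 - 0.5)/0.035624 = 2.5264
Critical value: z_0.025 = ±1.960
p-value = 0.0115
Decision: reject H₀ at α = 0.05

Answer: z = 2.5264, reject H₀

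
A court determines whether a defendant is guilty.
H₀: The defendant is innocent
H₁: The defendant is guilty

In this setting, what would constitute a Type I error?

Answer: Convicting an innocent person

Derivation:
Type I error (α): Rejecting H₀ when H₀ is true
Type II error (β): Failing to reject H₀ when H₁ is true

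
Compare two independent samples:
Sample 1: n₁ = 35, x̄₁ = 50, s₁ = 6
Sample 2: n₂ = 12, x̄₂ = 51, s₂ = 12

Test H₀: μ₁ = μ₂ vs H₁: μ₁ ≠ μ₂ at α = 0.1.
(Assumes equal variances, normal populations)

Pooled variance: s²_p = [34×6² + 11×12²]/(45) = 62.4000
s_p = 7.8994
SE = s_p×√(1/n₁ + 1/n₂) = 7.8994×√(1/35 + 1/12) = 2.6425
t = (x̄₁ - x̄₂)/SE = (50 - 51)/2.6425 = -0.3784
df = 45, t-critical = ±1.679
Decision: fail to reject H₀

Answer: t = -0.3784, fail to reject H₀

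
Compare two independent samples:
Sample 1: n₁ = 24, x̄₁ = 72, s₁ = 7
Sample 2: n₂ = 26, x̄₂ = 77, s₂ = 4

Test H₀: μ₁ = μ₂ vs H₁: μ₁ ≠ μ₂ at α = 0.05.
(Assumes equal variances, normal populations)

Pooled variance: s²_p = [23×7² + 25×4²]/(48) = 31.8125
s_p = 5.6403
SE = s_p×√(1/n₁ + 1/n₂) = 5.6403×√(1/24 + 1/26) = 1.5966
t = (x̄₁ - x̄₂)/SE = (72 - 77)/1.5966 = -3.1317
df = 48, t-critical = ±2.011
Decision: reject H₀

Answer: t = -3.1317, reject H₀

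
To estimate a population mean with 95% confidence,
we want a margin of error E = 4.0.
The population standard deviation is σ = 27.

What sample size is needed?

z_0.025 = 1.960
n = (z×σ/E)² = (1.960×27/4.0)²
n = 175.0329
Round up: n = 176

Answer: n = 176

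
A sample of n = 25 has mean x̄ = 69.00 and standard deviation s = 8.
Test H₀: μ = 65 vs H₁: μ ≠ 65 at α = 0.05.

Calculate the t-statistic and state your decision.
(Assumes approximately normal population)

df = n - 1 = 24
SE = s/√n = 8/√25 = 1.6000
t = (x̄ - μ₀)/SE = (69.00 - 65)/1.6000 = 2.5000
Critical value: t_{0.025,24} = ±2.064
p-value ≈ 0.0197
Decision: reject H₀

Answer: t = 2.5000, reject H₀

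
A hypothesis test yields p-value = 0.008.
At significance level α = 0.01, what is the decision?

Compare p-value to α:
0.008 < 0.01
Decision: reject H₀

Answer: reject H₀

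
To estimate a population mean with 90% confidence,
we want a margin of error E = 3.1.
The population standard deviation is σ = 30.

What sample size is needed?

Answer: n = 254

Derivation:
z_0.05 = 1.645
n = (z×σ/E)² = (1.645×30/3.1)²
n = 253.4259
Round up: n = 254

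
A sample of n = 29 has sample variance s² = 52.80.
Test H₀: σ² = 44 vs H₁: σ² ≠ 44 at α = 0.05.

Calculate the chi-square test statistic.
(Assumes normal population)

df = n - 1 = 28
χ² = (n-1)s²/σ₀² = 28×52.80/44 = 33.6000
Critical values: χ²_{0.975,28} = 15.308, χ²_{0.025,28} = 44.461
Rejection region: χ² < 15.308 or χ² > 44.461
Decision: fail to reject H₀

Answer: χ² = 33.6000, fail to reject H₀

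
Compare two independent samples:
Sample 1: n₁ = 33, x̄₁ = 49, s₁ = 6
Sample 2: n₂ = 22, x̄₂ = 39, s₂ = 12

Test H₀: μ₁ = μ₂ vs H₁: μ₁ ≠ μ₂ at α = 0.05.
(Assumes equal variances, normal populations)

Answer: t = 4.0930, reject H₀

Derivation:
Pooled variance: s²_p = [32×6² + 21×12²]/(53) = 78.7925
s_p = 8.8765
SE = s_p×√(1/n₁ + 1/n₂) = 8.8765×√(1/33 + 1/22) = 2.4432
t = (x̄₁ - x̄₂)/SE = (49 - 39)/2.4432 = 4.0930
df = 53, t-critical = ±2.006
Decision: reject H₀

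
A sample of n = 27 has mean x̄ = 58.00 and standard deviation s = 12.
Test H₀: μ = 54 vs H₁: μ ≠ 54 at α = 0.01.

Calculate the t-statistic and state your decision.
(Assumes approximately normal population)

Answer: t = 1.7321, fail to reject H₀

Derivation:
df = n - 1 = 26
SE = s/√n = 12/√27 = 2.3094
t = (x̄ - μ₀)/SE = (58.00 - 54)/2.3094 = 1.7321
Critical value: t_{0.005,26} = ±2.779
p-value ≈ 0.0951
Decision: fail to reject H₀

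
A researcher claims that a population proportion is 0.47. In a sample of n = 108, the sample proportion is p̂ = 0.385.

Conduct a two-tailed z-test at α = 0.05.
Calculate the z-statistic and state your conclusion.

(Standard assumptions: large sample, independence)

H₀: p = 0.47, H₁: p ≠ 0.47
Standard error: SE = √(p₀(1-p₀)/n) = √(0.47×0.53/108) = 0.048026
z-statistic: z = (p̂ - p₀)/SE = (0.385 - 0.47)/0.048026 = -1.7699
Critical value: z_0.025 = ±1.960
p-value = 0.0767
Decision: fail to reject H₀ at α = 0.05

Answer: z = -1.7699, fail to reject H₀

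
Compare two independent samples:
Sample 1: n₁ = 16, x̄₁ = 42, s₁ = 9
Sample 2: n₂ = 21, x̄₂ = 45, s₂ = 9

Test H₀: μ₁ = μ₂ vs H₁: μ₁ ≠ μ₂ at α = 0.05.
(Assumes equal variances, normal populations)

Pooled variance: s²_p = [15×9² + 20×9²]/(35) = 81.0000
s_p = 9.0000
SE = s_p×√(1/n₁ + 1/n₂) = 9.0000×√(1/16 + 1/21) = 2.9866
t = (x̄₁ - x̄₂)/SE = (42 - 45)/2.9866 = -1.0045
df = 35, t-critical = ±2.030
Decision: fail to reject H₀

Answer: t = -1.0045, fail to reject H₀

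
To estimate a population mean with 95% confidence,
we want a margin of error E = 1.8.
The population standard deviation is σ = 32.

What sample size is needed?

Answer: n = 1215

Derivation:
z_0.025 = 1.960
n = (z×σ/E)² = (1.960×32/1.8)²
n = 1214.1353
Round up: n = 1215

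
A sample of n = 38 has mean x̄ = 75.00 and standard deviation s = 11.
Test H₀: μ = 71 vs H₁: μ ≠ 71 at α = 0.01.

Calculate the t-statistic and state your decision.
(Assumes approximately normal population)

Answer: t = 2.2416, fail to reject H₀

Derivation:
df = n - 1 = 37
SE = s/√n = 11/√38 = 1.7844
t = (x̄ - μ₀)/SE = (75.00 - 71)/1.7844 = 2.2416
Critical value: t_{0.005,37} = ±2.715
p-value ≈ 0.0311
Decision: fail to reject H₀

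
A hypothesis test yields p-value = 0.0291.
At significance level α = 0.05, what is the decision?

Answer: reject H₀

Derivation:
Compare p-value to α:
0.0291 < 0.05
Decision: reject H₀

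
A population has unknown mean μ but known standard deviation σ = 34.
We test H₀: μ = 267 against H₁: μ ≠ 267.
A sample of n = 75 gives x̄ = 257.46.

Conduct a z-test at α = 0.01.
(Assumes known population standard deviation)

Standard error: SE = σ/√n = 34/√75 = 3.9260
z-statistic: z = (x̄ - μ₀)/SE = (257.46 - 267)/3.9260 = -2.4300
Critical value: ±2.576
p-value = 0.0151
Decision: fail to reject H₀

Answer: z = -2.4300, fail to reject H₀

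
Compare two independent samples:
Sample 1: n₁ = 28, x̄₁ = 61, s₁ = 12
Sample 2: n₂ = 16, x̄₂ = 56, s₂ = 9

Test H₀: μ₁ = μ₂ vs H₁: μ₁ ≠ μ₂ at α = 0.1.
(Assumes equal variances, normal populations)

Answer: t = 1.4474, fail to reject H₀

Derivation:
Pooled variance: s²_p = [27×12² + 15×9²]/(42) = 121.5000
s_p = 11.0227
SE = s_p×√(1/n₁ + 1/n₂) = 11.0227×√(1/28 + 1/16) = 3.4544
t = (x̄₁ - x̄₂)/SE = (61 - 56)/3.4544 = 1.4474
df = 42, t-critical = ±1.682
Decision: fail to reject H₀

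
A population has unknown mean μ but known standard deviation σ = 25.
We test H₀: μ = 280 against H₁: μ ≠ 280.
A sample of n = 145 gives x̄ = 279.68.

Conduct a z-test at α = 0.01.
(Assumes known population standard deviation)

Standard error: SE = σ/√n = 25/√145 = 2.0761
z-statistic: z = (x̄ - μ₀)/SE = (279.68 - 280)/2.0761 = -0.1541
Critical value: ±2.576
p-value = 0.8775
Decision: fail to reject H₀

Answer: z = -0.1541, fail to reject H₀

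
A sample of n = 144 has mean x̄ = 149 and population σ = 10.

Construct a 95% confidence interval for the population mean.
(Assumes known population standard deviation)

Answer: (147.3667, 150.6333)

Derivation:
Confidence level: 95%, α = 0.05
z_0.025 = 1.960
SE = σ/√n = 10/√144 = 0.8333
Margin of error = 1.960 × 0.8333 = 1.6333
CI: x̄ ± margin = 149 ± 1.6333
CI: (147.3667, 150.6333)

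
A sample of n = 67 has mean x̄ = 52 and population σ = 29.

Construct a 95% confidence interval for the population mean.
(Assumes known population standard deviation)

Answer: (45.0559, 58.9441)

Derivation:
Confidence level: 95%, α = 0.05
z_0.025 = 1.960
SE = σ/√n = 29/√67 = 3.5429
Margin of error = 1.960 × 3.5429 = 6.9441
CI: x̄ ± margin = 52 ± 6.9441
CI: (45.0559, 58.9441)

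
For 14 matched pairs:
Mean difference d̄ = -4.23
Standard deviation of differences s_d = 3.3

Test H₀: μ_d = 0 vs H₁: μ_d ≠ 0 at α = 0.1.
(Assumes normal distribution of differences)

df = n - 1 = 13
SE = s_d/√n = 3.3/√14 = 0.8820
t = d̄/SE = -4.23/0.8820 = -4.7959
Critical value: t_{0.05,13} = ±1.771
p-value ≈ 0.0003
Decision: reject H₀

Answer: t = -4.7959, reject H₀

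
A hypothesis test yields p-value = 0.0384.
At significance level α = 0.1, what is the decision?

Compare p-value to α:
0.0384 < 0.1
Decision: reject H₀

Answer: reject H₀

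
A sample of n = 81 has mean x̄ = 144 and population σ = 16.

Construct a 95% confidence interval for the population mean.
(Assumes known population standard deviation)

Answer: (140.5155, 147.4845)

Derivation:
Confidence level: 95%, α = 0.05
z_0.025 = 1.960
SE = σ/√n = 16/√81 = 1.7778
Margin of error = 1.960 × 1.7778 = 3.4845
CI: x̄ ± margin = 144 ± 3.4845
CI: (140.5155, 147.4845)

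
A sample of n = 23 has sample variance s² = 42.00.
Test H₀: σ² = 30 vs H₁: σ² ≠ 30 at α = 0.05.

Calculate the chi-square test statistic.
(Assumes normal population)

df = n - 1 = 22
χ² = (n-1)s²/σ₀² = 22×42.00/30 = 30.8000
Critical values: χ²_{0.975,22} = 10.982, χ²_{0.025,22} = 36.781
Rejection region: χ² < 10.982 or χ² > 36.781
Decision: fail to reject H₀

Answer: χ² = 30.8000, fail to reject H₀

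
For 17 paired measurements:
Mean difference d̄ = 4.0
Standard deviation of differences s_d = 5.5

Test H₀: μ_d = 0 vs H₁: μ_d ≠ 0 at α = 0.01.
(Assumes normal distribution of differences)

Answer: t = 2.9987, reject H₀

Derivation:
df = n - 1 = 16
SE = s_d/√n = 5.5/√17 = 1.3339
t = d̄/SE = 4.0/1.3339 = 2.9987
Critical value: t_{0.005,16} = ±2.921
p-value ≈ 0.0085
Decision: reject H₀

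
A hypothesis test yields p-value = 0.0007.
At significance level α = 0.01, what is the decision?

Answer: reject H₀

Derivation:
Compare p-value to α:
0.0007 < 0.01
Decision: reject H₀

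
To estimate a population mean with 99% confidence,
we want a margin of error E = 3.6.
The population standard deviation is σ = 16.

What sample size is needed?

Answer: n = 132

Derivation:
z_0.005 = 2.576
n = (z×σ/E)² = (2.576×16/3.6)²
n = 131.0771
Round up: n = 132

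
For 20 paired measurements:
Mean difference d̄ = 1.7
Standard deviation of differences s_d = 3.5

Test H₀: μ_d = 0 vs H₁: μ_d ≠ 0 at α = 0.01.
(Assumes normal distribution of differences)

Answer: t = 2.1722, fail to reject H₀

Derivation:
df = n - 1 = 19
SE = s_d/√n = 3.5/√20 = 0.7826
t = d̄/SE = 1.7/0.7826 = 2.1722
Critical value: t_{0.005,19} = ±2.861
p-value ≈ 0.0427
Decision: fail to reject H₀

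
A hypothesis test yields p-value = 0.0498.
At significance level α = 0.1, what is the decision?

Compare p-value to α:
0.0498 < 0.1
Decision: reject H₀

Answer: reject H₀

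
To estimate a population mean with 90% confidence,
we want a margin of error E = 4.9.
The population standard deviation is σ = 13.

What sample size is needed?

z_0.05 = 1.645
n = (z×σ/E)² = (1.645×13/4.9)²
n = 19.0470
Round up: n = 20

Answer: n = 20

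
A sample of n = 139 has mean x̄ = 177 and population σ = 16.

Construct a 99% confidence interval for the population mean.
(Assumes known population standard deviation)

Confidence level: 99%, α = 0.01
z_0.005 = 2.576
SE = σ/√n = 16/√139 = 1.3571
Margin of error = 2.576 × 1.3571 = 3.4959
CI: x̄ ± margin = 177 ± 3.4959
CI: (173.5041, 180.4959)

Answer: (173.5041, 180.4959)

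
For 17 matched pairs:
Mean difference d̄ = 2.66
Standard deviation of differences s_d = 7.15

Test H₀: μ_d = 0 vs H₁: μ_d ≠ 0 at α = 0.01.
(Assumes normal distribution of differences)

Answer: t = 1.5339, fail to reject H₀

Derivation:
df = n - 1 = 16
SE = s_d/√n = 7.15/√17 = 1.7341
t = d̄/SE = 2.66/1.7341 = 1.5339
Critical value: t_{0.005,16} = ±2.921
p-value ≈ 0.1446
Decision: fail to reject H₀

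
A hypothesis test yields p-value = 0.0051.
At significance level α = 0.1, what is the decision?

Answer: reject H₀

Derivation:
Compare p-value to α:
0.0051 < 0.1
Decision: reject H₀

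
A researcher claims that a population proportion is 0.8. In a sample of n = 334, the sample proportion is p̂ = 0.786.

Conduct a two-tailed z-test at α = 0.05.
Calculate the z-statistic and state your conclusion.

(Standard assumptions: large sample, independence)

Answer: z = -0.6396, fail to reject H₀

Derivation:
H₀: p = 0.8, H₁: p ≠ 0.8
Standard error: SE = √(p₀(1-p₀)/n) = √(0.8×0.2/334) = 0.021887
z-statistic: z = (p̂ - p₀)/SE = (0.786 - 0.8)/0.021887 = -0.6396
Critical value: z_0.025 = ±1.960
p-value = 0.5224
Decision: fail to reject H₀ at α = 0.05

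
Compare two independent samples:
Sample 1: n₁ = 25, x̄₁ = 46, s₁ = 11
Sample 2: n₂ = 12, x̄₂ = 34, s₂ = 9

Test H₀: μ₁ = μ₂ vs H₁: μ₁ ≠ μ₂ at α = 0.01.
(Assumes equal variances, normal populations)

Answer: t = 3.2815, reject H₀

Derivation:
Pooled variance: s²_p = [24×11² + 11×9²]/(35) = 108.4286
s_p = 10.4129
SE = s_p×√(1/n₁ + 1/n₂) = 10.4129×√(1/25 + 1/12) = 3.6569
t = (x̄₁ - x̄₂)/SE = (46 - 34)/3.6569 = 3.2815
df = 35, t-critical = ±2.724
Decision: reject H₀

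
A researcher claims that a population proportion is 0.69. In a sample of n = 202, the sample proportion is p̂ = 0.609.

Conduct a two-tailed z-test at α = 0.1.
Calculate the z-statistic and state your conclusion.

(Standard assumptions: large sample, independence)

Answer: z = -2.4892, reject H₀

Derivation:
H₀: p = 0.69, H₁: p ≠ 0.69
Standard error: SE = √(p₀(1-p₀)/n) = √(0.69×0.31/202) = 0.032541
z-statistic: z = (p̂ - p₀)/SE = (0.609 - 0.69)/0.032541 = -2.4892
Critical value: z_0.05 = ±1.645
p-value = 0.0128
Decision: reject H₀ at α = 0.1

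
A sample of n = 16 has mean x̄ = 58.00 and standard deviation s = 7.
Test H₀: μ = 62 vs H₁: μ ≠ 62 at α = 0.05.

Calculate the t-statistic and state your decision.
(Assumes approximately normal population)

Answer: t = -2.2857, reject H₀

Derivation:
df = n - 1 = 15
SE = s/√n = 7/√16 = 1.7500
t = (x̄ - μ₀)/SE = (58.00 - 62)/1.7500 = -2.2857
Critical value: t_{0.025,15} = ±2.131
p-value ≈ 0.0372
Decision: reject H₀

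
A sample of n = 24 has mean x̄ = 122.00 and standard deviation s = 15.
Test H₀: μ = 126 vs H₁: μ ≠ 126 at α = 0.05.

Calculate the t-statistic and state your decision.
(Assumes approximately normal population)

Answer: t = -1.3064, fail to reject H₀

Derivation:
df = n - 1 = 23
SE = s/√n = 15/√24 = 3.0619
t = (x̄ - μ₀)/SE = (122.00 - 126)/3.0619 = -1.3064
Critical value: t_{0.025,23} = ±2.069
p-value ≈ 0.2043
Decision: fail to reject H₀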